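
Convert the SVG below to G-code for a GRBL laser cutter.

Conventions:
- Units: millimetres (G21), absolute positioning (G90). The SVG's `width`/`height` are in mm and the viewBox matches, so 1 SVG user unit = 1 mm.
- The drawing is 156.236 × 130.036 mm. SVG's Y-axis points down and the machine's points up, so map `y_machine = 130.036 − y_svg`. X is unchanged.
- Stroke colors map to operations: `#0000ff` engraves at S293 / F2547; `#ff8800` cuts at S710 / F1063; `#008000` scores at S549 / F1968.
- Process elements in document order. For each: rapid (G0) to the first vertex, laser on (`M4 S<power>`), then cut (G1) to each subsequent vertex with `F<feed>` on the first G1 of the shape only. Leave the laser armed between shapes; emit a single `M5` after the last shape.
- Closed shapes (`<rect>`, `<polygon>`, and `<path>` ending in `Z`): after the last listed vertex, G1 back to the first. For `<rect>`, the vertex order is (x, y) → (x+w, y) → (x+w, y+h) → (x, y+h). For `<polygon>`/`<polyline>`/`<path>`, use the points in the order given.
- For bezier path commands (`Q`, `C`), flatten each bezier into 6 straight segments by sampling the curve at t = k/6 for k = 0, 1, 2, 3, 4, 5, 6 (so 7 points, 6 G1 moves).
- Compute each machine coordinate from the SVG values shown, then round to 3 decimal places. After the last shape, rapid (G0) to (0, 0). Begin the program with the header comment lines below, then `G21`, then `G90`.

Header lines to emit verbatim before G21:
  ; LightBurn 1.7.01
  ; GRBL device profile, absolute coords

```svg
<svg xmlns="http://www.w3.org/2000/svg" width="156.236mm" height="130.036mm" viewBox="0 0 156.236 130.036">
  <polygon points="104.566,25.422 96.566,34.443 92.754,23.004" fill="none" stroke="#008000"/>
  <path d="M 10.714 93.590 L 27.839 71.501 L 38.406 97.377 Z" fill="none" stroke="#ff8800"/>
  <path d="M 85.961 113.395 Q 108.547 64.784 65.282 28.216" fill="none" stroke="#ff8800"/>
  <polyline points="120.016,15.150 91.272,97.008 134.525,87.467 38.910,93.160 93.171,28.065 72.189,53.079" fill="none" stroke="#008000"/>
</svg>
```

; LightBurn 1.7.01
; GRBL device profile, absolute coords
G21
G90
G0 X104.566 Y104.614
M4 S549
G1 X96.566 Y95.593 F1968
G1 X92.754 Y107.032
G1 X104.566 Y104.614
G0 X10.714 Y36.446
M4 S710
G1 X27.839 Y58.535 F1063
G1 X38.406 Y32.659
G1 X10.714 Y36.446
G0 X85.961 Y16.641
M4 S710
G1 X91.660 Y32.510 F1063
G1 X93.702 Y47.710
G1 X92.084 Y62.241
G1 X86.809 Y76.103
G1 X77.874 Y89.296
G1 X65.282 Y101.820
G0 X120.016 Y114.886
M4 S549
G1 X91.272 Y33.028 F1968
G1 X134.525 Y42.569
G1 X38.910 Y36.876
G1 X93.171 Y101.971
G1 X72.189 Y76.957
M5
G0 X0.000 Y0.000

1 u = 1 mm; y_m = 130.036 − y.

[1] `<polygon>` regular polygon, #008000→score S549 F1968: (104.566,104.614) → (96.566,95.593) → (92.754,107.032) → (104.566,104.614) (closed)

[2] `<path>` regular polygon, #ff8800→cut S710 F1063: (10.714,36.446) → (27.839,58.535) → (38.406,32.659) → (10.714,36.446) (closed)

[3] `<path>` quadratic bezier, #ff8800→cut S710 F1063: (85.961,16.641) → (91.660,32.510) → (93.702,47.710) → (92.084,62.241) → (86.809,76.103) → (77.874,89.296) → (65.282,101.820)

[4] `<polyline>` open polyline, #008000→score S549 F1968: (120.016,114.886) → (91.272,33.028) → (134.525,42.569) → (38.910,36.876) → (93.171,101.971) → (72.189,76.957)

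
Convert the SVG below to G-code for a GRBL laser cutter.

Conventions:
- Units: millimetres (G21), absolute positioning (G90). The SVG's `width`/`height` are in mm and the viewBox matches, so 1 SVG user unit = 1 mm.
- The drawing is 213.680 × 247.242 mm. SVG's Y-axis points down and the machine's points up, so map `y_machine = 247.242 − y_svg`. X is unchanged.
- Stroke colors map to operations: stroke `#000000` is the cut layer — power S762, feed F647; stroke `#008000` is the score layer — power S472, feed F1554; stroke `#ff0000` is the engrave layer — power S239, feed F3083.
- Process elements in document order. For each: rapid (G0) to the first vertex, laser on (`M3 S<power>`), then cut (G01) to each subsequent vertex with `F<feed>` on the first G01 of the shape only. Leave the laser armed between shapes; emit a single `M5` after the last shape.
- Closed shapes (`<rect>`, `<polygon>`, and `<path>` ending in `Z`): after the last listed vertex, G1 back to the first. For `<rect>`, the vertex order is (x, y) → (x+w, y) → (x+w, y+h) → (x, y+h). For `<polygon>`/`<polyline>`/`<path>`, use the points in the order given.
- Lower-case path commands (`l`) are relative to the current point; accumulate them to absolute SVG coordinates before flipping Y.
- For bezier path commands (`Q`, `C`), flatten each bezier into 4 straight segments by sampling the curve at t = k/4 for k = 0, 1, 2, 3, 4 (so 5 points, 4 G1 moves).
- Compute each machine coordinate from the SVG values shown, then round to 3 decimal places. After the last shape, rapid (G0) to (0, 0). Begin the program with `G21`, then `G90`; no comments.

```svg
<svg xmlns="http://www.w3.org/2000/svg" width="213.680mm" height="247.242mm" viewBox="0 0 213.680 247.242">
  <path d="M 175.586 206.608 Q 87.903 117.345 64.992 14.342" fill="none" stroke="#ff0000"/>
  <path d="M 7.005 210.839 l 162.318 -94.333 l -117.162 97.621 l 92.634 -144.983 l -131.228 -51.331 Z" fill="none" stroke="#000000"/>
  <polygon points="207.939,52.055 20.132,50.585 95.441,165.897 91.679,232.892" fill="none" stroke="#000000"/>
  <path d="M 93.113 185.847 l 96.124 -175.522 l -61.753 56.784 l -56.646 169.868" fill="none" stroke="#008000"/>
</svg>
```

1 u = 1 mm; y_m = 247.242 − y.

[1] `<path>` quadratic bezier, #ff0000→engrave S239 F3083: (175.586,40.634) → (135.793,86.124) → (104.096,133.332) → (80.496,182.257) → (64.992,232.900)

[2] `<path>` closed polygon, #000000→cut S762 F647: (7.005,36.403) → (169.323,130.736) → (52.161,33.115) → (144.795,178.098) → (13.567,229.429) → (7.005,36.403) (closed)

[3] `<polygon>` closed polygon, #000000→cut S762 F647: (207.939,195.187) → (20.132,196.657) → (95.441,81.345) → (91.679,14.350) → (207.939,195.187) (closed)

[4] `<path>` open polyline, #008000→score S472 F1554: (93.113,61.395) → (189.237,236.917) → (127.484,180.133) → (70.838,10.265)

G21
G90
G0 X175.586 Y40.634
M3 S239
G01 X135.793 Y86.124 F3083
G01 X104.096 Y133.332
G01 X80.496 Y182.257
G01 X64.992 Y232.900
G0 X7.005 Y36.403
M3 S762
G01 X169.323 Y130.736 F647
G01 X52.161 Y33.115
G01 X144.795 Y178.098
G01 X13.567 Y229.429
G01 X7.005 Y36.403
G0 X207.939 Y195.187
M3 S762
G01 X20.132 Y196.657 F647
G01 X95.441 Y81.345
G01 X91.679 Y14.350
G01 X207.939 Y195.187
G0 X93.113 Y61.395
M3 S472
G01 X189.237 Y236.917 F1554
G01 X127.484 Y180.133
G01 X70.838 Y10.265
M5
G0 X0.000 Y0.000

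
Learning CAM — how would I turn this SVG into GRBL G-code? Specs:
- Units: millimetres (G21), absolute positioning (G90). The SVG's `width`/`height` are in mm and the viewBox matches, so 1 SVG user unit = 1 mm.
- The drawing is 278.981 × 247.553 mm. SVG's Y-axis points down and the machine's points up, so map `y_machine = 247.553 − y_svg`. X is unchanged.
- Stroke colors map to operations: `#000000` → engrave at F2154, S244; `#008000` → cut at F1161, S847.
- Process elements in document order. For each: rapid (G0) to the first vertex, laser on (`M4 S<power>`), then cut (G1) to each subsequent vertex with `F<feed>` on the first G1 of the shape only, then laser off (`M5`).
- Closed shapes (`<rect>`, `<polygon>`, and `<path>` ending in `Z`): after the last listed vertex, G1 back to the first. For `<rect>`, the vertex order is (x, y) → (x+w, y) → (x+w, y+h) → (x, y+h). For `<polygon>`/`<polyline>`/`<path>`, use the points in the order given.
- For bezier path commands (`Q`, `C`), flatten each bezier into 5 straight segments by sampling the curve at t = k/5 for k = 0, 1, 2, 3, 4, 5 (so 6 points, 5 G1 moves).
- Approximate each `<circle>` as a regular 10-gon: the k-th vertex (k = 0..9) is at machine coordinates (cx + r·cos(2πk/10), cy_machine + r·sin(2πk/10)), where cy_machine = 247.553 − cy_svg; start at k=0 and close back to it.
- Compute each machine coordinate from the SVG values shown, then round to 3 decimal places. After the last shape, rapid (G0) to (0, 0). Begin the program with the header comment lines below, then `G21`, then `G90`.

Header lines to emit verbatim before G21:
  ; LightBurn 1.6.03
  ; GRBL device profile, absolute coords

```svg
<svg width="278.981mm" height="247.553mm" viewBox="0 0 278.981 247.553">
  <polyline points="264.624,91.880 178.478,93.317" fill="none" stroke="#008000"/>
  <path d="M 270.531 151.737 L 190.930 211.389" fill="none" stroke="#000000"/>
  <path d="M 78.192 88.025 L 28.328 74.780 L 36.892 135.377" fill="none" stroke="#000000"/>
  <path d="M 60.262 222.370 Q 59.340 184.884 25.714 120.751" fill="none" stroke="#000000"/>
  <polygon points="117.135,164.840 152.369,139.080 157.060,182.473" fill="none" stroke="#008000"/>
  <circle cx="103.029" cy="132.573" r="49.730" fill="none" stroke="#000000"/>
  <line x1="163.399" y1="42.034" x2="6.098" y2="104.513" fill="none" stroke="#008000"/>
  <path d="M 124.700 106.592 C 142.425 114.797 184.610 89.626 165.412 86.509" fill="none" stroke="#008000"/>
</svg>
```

; LightBurn 1.6.03
; GRBL device profile, absolute coords
G21
G90
G0 X264.624 Y155.673
M4 S847
G1 X178.478 Y154.236 F1161
M5
G0 X270.531 Y95.816
M4 S244
G1 X190.930 Y36.164 F2154
M5
G0 X78.192 Y159.528
M4 S244
G1 X28.328 Y172.773 F2154
G1 X36.892 Y112.176
M5
G0 X60.262 Y25.183
M4 S244
G1 X58.585 Y41.243 F2154
G1 X54.292 Y59.435
G1 X47.382 Y79.759
G1 X37.856 Y102.215
G1 X25.714 Y126.802
M5
G0 X117.135 Y82.713
M4 S847
G1 X152.369 Y108.473 F1161
G1 X157.060 Y65.080
G1 X117.135 Y82.713
M5
G0 X152.759 Y114.980
M4 S244
G1 X143.261 Y144.211 F2154
G1 X118.396 Y162.276
G1 X87.662 Y162.276
G1 X62.797 Y144.211
G1 X53.299 Y114.980
G1 X62.797 Y85.749
G1 X87.662 Y67.684
G1 X118.396 Y67.684
G1 X143.261 Y85.749
G1 X152.759 Y114.980
M5
G0 X163.399 Y205.519
M4 S847
G1 X6.098 Y143.040 F1161
M5
G0 X124.700 Y140.961
M4 S847
G1 X137.583 Y139.600 F1161
G1 X152.217 Y143.588
G1 X164.480 Y150.265
G1 X170.252 Y156.971
G1 X165.412 Y161.044
M5
G0 X0.000 Y0.000

Since the viewBox matches the mm dimensions, user units are millimetres directly. The only transform is the Y-flip y_m = 247.553 − y_svg.

Shape 1 is a line segment drawn with `<polyline>`. Its stroke #008000 means cut at S847, F1161. After flipping Y the toolpath is (264.624,155.673) → (178.478,154.236).

Shape 2 is a line segment drawn with `<path>`. Its stroke #000000 means engrave at S244, F2154. After flipping Y the toolpath is (270.531,95.816) → (190.930,36.164).

Shape 3 is a open polyline drawn with `<path>`. Its stroke #000000 means engrave at S244, F2154. After flipping Y the toolpath is (78.192,159.528) → (28.328,172.773) → (36.892,112.176).

Shape 4 is a quadratic bezier drawn with `<path>`. Its stroke #000000 means engrave at S244, F2154. After flipping Y the toolpath is (60.262,25.183) → (58.585,41.243) → (54.292,59.435) → (47.382,79.759) → (37.856,102.215) → (25.714,126.802).

Shape 5 is a regular polygon drawn with `<polygon>`. Its stroke #008000 means cut at S847, F1161. After flipping Y the toolpath is (117.135,82.713) → (152.369,108.473) → (157.060,65.080) → (117.135,82.713), returning to the start.

Shape 6 is a circle drawn with `<circle>`. Its stroke #000000 means engrave at S244, F2154. After flipping Y the toolpath is (152.759,114.980) → (143.261,144.211) → (118.396,162.276) → (87.662,162.276) → (62.797,144.211) → (53.299,114.980) → (62.797,85.749) → (87.662,67.684) → (118.396,67.684) → (143.261,85.749) → (152.759,114.980), returning to the start.

Shape 7 is a line segment drawn with `<line>`. Its stroke #008000 means cut at S847, F1161. After flipping Y the toolpath is (163.399,205.519) → (6.098,143.040).

Shape 8 is a cubic bezier drawn with `<path>`. Its stroke #008000 means cut at S847, F1161. After flipping Y the toolpath is (124.700,140.961) → (137.583,139.600) → (152.217,143.588) → (164.480,150.265) → (170.252,156.971) → (165.412,161.044).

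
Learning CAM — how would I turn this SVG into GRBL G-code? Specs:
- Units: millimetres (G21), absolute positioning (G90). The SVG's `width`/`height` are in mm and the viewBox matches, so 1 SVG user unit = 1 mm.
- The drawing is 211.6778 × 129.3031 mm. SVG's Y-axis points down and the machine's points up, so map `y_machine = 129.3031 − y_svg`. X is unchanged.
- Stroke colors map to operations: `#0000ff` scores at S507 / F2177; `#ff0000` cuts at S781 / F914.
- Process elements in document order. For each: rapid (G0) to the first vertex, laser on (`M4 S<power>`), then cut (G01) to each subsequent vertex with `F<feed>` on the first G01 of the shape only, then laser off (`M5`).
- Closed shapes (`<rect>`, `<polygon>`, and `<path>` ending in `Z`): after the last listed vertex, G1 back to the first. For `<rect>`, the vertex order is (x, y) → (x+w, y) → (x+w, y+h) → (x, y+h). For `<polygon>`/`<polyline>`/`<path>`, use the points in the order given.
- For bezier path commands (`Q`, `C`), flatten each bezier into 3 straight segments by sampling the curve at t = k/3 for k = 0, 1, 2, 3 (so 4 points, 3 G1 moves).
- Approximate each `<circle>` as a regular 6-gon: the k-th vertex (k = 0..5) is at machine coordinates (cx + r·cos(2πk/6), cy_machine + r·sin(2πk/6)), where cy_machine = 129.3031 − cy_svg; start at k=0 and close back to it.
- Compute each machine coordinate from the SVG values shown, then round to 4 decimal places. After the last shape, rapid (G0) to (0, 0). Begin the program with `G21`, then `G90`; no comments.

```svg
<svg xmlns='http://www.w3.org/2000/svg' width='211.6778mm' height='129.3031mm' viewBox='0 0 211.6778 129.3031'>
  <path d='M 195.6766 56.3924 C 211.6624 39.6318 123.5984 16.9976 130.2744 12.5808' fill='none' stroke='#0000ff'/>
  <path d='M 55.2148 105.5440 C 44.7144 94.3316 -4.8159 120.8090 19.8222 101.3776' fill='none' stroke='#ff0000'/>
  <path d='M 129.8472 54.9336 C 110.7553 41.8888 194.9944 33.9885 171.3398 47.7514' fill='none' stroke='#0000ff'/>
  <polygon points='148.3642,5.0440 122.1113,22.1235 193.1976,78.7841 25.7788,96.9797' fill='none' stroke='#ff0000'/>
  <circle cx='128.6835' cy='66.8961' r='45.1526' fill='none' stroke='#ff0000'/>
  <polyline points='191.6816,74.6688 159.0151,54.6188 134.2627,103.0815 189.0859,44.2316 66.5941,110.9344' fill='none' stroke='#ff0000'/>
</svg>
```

G21
G90
G0 X195.6766 Y72.9107
M4 S507
G01 X184.3417 Y90.7369 F2177
G01 X147.8158 Y107.1253
G01 X130.2744 Y116.7223
M5
G0 X55.2148 Y23.7591
M4 S781
G01 X35.8970 Y25.5045 F914
G01 X15.7144 Y20.7008
G01 X19.8222 Y27.9255
M5
G0 X129.8472 Y74.3695
M4 S507
G01 X137.3758 Y85.0877 F2177
G01 X166.8530 Y88.7053
G01 X171.3398 Y81.5517
M5
G0 X148.3642 Y124.2591
M4 S781
G01 X122.1113 Y107.1796 F914
G01 X193.1976 Y50.5190
G01 X25.7788 Y32.3234
G01 X148.3642 Y124.2591
M5
G0 X173.8361 Y62.4070
M4 S781
G01 X151.2598 Y101.5103 F914
G01 X106.1072 Y101.5103
G01 X83.5309 Y62.4070
G01 X106.1072 Y23.3037
G01 X151.2598 Y23.3037
G01 X173.8361 Y62.4070
M5
G0 X191.6816 Y54.6343
M4 S781
G01 X159.0151 Y74.6843 F914
G01 X134.2627 Y26.2216
G01 X189.0859 Y85.0715
G01 X66.5941 Y18.3687
M5
G0 X0.0000 Y0.0000

1 u = 1 mm; y_m = 129.3031 − y.

[1] `<path>` cubic bezier, #0000ff→score S507 F2177: (195.6766,72.9107) → (184.3417,90.7369) → (147.8158,107.1253) → (130.2744,116.7223)

[2] `<path>` cubic bezier, #ff0000→cut S781 F914: (55.2148,23.7591) → (35.8970,25.5045) → (15.7144,20.7008) → (19.8222,27.9255)

[3] `<path>` cubic bezier, #0000ff→score S507 F2177: (129.8472,74.3695) → (137.3758,85.0877) → (166.8530,88.7053) → (171.3398,81.5517)

[4] `<polygon>` closed polygon, #ff0000→cut S781 F914: (148.3642,124.2591) → (122.1113,107.1796) → (193.1976,50.5190) → (25.7788,32.3234) → (148.3642,124.2591) (closed)

[5] `<circle>` circle, #ff0000→cut S781 F914: (173.8361,62.4070) → (151.2598,101.5103) → (106.1072,101.5103) → (83.5309,62.4070) → (106.1072,23.3037) → (151.2598,23.3037) → (173.8361,62.4070) (closed)

[6] `<polyline>` open polyline, #ff0000→cut S781 F914: (191.6816,54.6343) → (159.0151,74.6843) → (134.2627,26.2216) → (189.0859,85.0715) → (66.5941,18.3687)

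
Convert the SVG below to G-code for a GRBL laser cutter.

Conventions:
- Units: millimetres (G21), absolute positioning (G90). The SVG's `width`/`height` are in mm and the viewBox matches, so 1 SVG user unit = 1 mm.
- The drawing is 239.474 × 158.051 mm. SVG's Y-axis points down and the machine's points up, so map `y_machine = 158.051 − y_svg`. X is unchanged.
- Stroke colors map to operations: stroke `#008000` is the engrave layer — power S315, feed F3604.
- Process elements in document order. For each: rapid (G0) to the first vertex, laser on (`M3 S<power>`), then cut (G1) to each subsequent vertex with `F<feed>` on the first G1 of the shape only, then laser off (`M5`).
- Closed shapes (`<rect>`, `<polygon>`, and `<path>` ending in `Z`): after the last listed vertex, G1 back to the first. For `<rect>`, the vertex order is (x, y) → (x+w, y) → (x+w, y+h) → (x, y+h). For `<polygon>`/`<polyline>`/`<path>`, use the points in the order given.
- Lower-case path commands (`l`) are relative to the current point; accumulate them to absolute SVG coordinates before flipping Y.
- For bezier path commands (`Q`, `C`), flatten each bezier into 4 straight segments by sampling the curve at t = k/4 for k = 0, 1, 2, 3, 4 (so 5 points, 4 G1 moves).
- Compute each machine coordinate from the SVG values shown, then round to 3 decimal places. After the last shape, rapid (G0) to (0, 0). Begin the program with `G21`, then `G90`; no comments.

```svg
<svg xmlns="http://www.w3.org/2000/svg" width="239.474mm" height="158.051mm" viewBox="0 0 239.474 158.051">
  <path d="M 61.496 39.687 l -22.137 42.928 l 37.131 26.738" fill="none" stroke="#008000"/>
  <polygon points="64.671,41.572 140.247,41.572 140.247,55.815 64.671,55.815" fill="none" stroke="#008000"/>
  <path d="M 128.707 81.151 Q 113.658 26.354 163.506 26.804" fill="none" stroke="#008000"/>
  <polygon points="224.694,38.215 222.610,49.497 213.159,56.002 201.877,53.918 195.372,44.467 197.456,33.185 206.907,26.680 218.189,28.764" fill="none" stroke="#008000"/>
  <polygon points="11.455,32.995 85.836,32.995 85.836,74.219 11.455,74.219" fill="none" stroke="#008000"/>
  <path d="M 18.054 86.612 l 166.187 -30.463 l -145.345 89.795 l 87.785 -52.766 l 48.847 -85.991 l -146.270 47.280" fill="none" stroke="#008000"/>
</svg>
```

1 u = 1 mm; y_m = 158.051 − y.

[1] `<path>` open polyline, #008000→engrave S315 F3604: (61.496,118.364) → (39.359,75.436) → (76.490,48.698)

[2] `<polygon>` rectangle, #008000→engrave S315 F3604: (64.671,116.479) → (140.247,116.479) → (140.247,102.236) → (64.671,102.236) → (64.671,116.479) (closed)

[3] `<path>` quadratic bezier, #008000→engrave S315 F3604: (128.707,76.900) → (125.239,100.846) → (129.882,117.885) → (142.638,128.019) → (163.506,131.247)

[4] `<polygon>` regular polygon, #008000→engrave S315 F3604: (224.694,119.836) → (222.610,108.554) → (213.159,102.049) → (201.877,104.133) → (195.372,113.584) → (197.456,124.866) → (206.907,131.371) → (218.189,129.287) → (224.694,119.836) (closed)

[5] `<polygon>` rectangle, #008000→engrave S315 F3604: (11.455,125.056) → (85.836,125.056) → (85.836,83.832) → (11.455,83.832) → (11.455,125.056) (closed)

[6] `<path>` open polyline, #008000→engrave S315 F3604: (18.054,71.439) → (184.241,101.902) → (38.896,12.107) → (126.681,64.873) → (175.528,150.864) → (29.258,103.584)

G21
G90
G0 X61.496 Y118.364
M3 S315
G1 X39.359 Y75.436 F3604
G1 X76.490 Y48.698
M5
G0 X64.671 Y116.479
M3 S315
G1 X140.247 Y116.479 F3604
G1 X140.247 Y102.236
G1 X64.671 Y102.236
G1 X64.671 Y116.479
M5
G0 X128.707 Y76.900
M3 S315
G1 X125.239 Y100.846 F3604
G1 X129.882 Y117.885
G1 X142.638 Y128.019
G1 X163.506 Y131.247
M5
G0 X224.694 Y119.836
M3 S315
G1 X222.610 Y108.554 F3604
G1 X213.159 Y102.049
G1 X201.877 Y104.133
G1 X195.372 Y113.584
G1 X197.456 Y124.866
G1 X206.907 Y131.371
G1 X218.189 Y129.287
G1 X224.694 Y119.836
M5
G0 X11.455 Y125.056
M3 S315
G1 X85.836 Y125.056 F3604
G1 X85.836 Y83.832
G1 X11.455 Y83.832
G1 X11.455 Y125.056
M5
G0 X18.054 Y71.439
M3 S315
G1 X184.241 Y101.902 F3604
G1 X38.896 Y12.107
G1 X126.681 Y64.873
G1 X175.528 Y150.864
G1 X29.258 Y103.584
M5
G0 X0.000 Y0.000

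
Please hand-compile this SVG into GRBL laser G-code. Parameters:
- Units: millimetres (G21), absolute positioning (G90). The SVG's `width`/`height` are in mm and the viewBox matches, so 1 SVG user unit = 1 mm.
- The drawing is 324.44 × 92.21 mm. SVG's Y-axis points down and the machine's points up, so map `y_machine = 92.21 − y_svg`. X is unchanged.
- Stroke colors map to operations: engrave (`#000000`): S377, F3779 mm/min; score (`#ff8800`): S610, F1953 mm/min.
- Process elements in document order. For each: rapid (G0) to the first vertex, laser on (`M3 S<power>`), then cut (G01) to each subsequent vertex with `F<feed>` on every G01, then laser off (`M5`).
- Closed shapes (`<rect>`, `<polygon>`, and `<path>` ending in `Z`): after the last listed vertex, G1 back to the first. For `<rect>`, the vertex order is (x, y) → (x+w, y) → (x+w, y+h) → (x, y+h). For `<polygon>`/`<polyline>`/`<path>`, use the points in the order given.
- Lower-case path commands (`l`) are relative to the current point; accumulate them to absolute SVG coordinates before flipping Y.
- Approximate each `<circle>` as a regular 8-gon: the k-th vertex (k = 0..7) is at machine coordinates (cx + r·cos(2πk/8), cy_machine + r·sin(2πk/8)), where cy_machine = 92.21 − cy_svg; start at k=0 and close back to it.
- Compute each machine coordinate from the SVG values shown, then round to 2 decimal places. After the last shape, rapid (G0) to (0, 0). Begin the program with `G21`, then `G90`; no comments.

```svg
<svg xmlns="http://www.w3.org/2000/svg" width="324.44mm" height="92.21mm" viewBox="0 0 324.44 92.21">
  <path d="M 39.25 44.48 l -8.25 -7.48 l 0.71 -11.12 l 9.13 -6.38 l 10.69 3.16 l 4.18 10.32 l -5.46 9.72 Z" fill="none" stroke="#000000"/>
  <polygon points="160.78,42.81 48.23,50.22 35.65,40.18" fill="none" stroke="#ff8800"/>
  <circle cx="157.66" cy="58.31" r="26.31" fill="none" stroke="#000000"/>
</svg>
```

Since the viewBox matches the mm dimensions, user units are millimetres directly. The only transform is the Y-flip y_m = 92.21 − y_svg.

Shape 1 is a regular polygon drawn with `<path>`. Its stroke #000000 means engrave at S377, F3779. After flipping Y the toolpath is (39.25,47.73) → (31.00,55.21) → (31.71,66.33) → (40.84,72.71) → (51.53,69.55) → (55.71,59.23) → (50.25,49.51) → (39.25,47.73), returning to the start.

Shape 2 is a closed polygon drawn with `<polygon>`. Its stroke #ff8800 means score at S610, F1953. After flipping Y the toolpath is (160.78,49.40) → (48.23,41.99) → (35.65,52.03) → (160.78,49.40), returning to the start.

Shape 3 is a circle drawn with `<circle>`. Its stroke #000000 means engrave at S377, F3779. After flipping Y the toolpath is (183.97,33.90) → (176.26,52.50) → (157.66,60.21) → (139.06,52.50) → (131.35,33.90) → (139.06,15.30) → (157.66,7.59) → (176.26,15.30) → (183.97,33.90), returning to the start.

G21
G90
G0 X39.25 Y47.73
M3 S377
G01 X31.00 Y55.21 F3779
G01 X31.71 Y66.33 F3779
G01 X40.84 Y72.71 F3779
G01 X51.53 Y69.55 F3779
G01 X55.71 Y59.23 F3779
G01 X50.25 Y49.51 F3779
G01 X39.25 Y47.73 F3779
M5
G0 X160.78 Y49.40
M3 S610
G01 X48.23 Y41.99 F1953
G01 X35.65 Y52.03 F1953
G01 X160.78 Y49.40 F1953
M5
G0 X183.97 Y33.90
M3 S377
G01 X176.26 Y52.50 F3779
G01 X157.66 Y60.21 F3779
G01 X139.06 Y52.50 F3779
G01 X131.35 Y33.90 F3779
G01 X139.06 Y15.30 F3779
G01 X157.66 Y7.59 F3779
G01 X176.26 Y15.30 F3779
G01 X183.97 Y33.90 F3779
M5
G0 X0.00 Y0.00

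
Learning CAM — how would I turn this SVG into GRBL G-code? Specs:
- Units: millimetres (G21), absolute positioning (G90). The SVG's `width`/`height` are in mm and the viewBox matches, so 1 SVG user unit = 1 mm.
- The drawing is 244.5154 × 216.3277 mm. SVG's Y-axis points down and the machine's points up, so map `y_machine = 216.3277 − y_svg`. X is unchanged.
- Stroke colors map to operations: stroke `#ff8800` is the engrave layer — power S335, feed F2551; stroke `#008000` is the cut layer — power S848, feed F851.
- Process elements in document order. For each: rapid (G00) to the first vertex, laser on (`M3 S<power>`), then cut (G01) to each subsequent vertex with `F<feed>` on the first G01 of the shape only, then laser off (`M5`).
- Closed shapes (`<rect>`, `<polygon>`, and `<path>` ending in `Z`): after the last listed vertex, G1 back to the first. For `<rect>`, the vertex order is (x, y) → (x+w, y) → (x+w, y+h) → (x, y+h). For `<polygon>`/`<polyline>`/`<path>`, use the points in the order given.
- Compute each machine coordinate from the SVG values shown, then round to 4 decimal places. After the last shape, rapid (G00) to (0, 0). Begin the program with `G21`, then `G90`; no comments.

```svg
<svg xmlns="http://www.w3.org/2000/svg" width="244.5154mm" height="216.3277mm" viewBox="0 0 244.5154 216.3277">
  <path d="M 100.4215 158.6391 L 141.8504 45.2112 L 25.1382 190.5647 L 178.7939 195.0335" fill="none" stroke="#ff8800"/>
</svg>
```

G21
G90
G00 X100.4215 Y57.6886
M3 S335
G01 X141.8504 Y171.1165 F2551
G01 X25.1382 Y25.7630
G01 X178.7939 Y21.2942
M5
G00 X0.0000 Y0.0000

1 u = 1 mm; y_m = 216.3277 − y.

[1] `<path>` open polyline, #ff8800→engrave S335 F2551: (100.4215,57.6886) → (141.8504,171.1165) → (25.1382,25.7630) → (178.7939,21.2942)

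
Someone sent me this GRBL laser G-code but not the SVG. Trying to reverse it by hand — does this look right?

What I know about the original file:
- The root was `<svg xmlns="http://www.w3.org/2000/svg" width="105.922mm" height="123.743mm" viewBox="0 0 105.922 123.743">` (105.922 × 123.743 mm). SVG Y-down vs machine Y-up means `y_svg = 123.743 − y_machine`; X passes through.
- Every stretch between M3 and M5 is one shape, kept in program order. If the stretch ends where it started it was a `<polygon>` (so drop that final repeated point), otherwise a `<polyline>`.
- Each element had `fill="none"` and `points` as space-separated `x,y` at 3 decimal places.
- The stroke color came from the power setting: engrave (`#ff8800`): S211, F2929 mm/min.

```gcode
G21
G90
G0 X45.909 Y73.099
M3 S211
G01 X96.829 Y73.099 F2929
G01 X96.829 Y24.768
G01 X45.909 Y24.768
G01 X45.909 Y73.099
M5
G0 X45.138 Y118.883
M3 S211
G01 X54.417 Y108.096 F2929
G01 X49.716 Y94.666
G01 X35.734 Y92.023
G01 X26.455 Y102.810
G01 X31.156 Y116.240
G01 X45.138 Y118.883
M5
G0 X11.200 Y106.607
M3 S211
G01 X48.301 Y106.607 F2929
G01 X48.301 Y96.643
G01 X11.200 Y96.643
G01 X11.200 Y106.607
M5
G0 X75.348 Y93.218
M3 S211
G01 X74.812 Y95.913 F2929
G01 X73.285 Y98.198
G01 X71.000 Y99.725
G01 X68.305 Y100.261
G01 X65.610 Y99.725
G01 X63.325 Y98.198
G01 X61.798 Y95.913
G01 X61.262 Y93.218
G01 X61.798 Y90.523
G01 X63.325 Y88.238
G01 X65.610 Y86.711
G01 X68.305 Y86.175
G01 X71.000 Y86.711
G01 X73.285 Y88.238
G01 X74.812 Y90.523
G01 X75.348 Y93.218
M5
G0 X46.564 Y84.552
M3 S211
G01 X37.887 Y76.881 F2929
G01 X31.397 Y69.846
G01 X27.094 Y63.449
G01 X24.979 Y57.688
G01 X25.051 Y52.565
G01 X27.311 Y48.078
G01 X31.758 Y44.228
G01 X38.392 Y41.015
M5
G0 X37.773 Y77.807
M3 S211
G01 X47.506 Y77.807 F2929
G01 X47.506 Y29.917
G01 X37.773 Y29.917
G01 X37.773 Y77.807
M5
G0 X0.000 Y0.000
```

<svg xmlns="http://www.w3.org/2000/svg" width="105.922mm" height="123.743mm" viewBox="0 0 105.922 123.743">
  <polygon points="45.909,50.644 96.829,50.644 96.829,98.975 45.909,98.975" fill="none" stroke="#ff8800"/>
  <polygon points="45.138,4.860 54.417,15.647 49.716,29.077 35.734,31.720 26.455,20.933 31.156,7.503" fill="none" stroke="#ff8800"/>
  <polygon points="11.200,17.136 48.301,17.136 48.301,27.100 11.200,27.100" fill="none" stroke="#ff8800"/>
  <polygon points="75.348,30.525 74.812,27.830 73.285,25.545 71.000,24.018 68.305,23.482 65.610,24.018 63.325,25.545 61.798,27.830 61.262,30.525 61.798,33.220 63.325,35.505 65.610,37.032 68.305,37.568 71.000,37.032 73.285,35.505 74.812,33.220" fill="none" stroke="#ff8800"/>
  <polyline points="46.564,39.191 37.887,46.862 31.397,53.897 27.094,60.294 24.979,66.055 25.051,71.178 27.311,75.665 31.758,79.515 38.392,82.728" fill="none" stroke="#ff8800"/>
  <polygon points="37.773,45.936 47.506,45.936 47.506,93.826 37.773,93.826" fill="none" stroke="#ff8800"/>
</svg>

Each laser-on run becomes one SVG element. Flip Y back into SVG space with y_svg = 123.743 − y_machine. Every run uses S211, so all elements get stroke `#ff8800` (engrave).

Run 1: The run returns to its start, so emit a `<polygon>` with points (Y-flipped): 45.909,50.644 96.829,50.644 96.829,98.975 45.909,98.975.

Run 2: The run returns to its start, so emit a `<polygon>` with points (Y-flipped): 45.138,4.860 54.417,15.647 49.716,29.077 35.734,31.720 26.455,20.933 31.156,7.503.

Run 3: The run returns to its start, so emit a `<polygon>` with points (Y-flipped): 11.200,17.136 48.301,17.136 48.301,27.100 11.200,27.100.

Run 4: The run returns to its start, so emit a `<polygon>` with points (Y-flipped): 75.348,30.525 74.812,27.830 73.285,25.545 71.000,24.018 68.305,23.482 65.610,24.018 63.325,25.545 61.798,27.830 61.262,30.525 61.798,33.220 63.325,35.505 65.610,37.032 68.305,37.568 71.000,37.032 73.285,35.505 74.812,33.220.

Run 5: The run is open, so emit a `<polyline>` with points (Y-flipped): 46.564,39.191 37.887,46.862 31.397,53.897 27.094,60.294 24.979,66.055 25.051,71.178 27.311,75.665 31.758,79.515 38.392,82.728.

Run 6: The run returns to its start, so emit a `<polygon>` with points (Y-flipped): 37.773,45.936 47.506,45.936 47.506,93.826 37.773,93.826.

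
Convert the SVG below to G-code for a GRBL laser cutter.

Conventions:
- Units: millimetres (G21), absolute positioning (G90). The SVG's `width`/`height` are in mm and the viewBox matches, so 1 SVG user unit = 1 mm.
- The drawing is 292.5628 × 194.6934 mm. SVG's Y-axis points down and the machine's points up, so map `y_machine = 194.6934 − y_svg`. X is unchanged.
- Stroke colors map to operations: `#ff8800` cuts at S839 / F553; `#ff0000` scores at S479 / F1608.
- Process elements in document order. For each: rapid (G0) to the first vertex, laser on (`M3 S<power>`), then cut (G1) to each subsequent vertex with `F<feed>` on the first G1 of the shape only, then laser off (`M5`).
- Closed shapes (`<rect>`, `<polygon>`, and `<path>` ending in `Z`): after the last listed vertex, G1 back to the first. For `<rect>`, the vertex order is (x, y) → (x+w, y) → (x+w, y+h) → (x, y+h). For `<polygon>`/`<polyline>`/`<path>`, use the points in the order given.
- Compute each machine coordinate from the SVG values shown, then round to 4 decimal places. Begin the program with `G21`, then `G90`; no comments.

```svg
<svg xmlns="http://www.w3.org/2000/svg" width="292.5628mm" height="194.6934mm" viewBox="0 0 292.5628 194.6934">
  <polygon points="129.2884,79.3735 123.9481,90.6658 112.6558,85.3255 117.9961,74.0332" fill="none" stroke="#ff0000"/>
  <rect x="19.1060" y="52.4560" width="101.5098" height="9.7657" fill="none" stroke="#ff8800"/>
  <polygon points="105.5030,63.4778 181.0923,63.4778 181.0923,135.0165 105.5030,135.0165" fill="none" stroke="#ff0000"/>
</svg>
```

1 u = 1 mm; y_m = 194.6934 − y.

[1] `<polygon>` regular polygon, #ff0000→score S479 F1608: (129.2884,115.3199) → (123.9481,104.0276) → (112.6558,109.3679) → (117.9961,120.6602) → (129.2884,115.3199) (closed)

[2] `<rect>` rectangle, #ff8800→cut S839 F553: (19.1060,142.2374) → (120.6158,142.2374) → (120.6158,132.4717) → (19.1060,132.4717) → (19.1060,142.2374) (closed)

[3] `<polygon>` rectangle, #ff0000→score S479 F1608: (105.5030,131.2156) → (181.0923,131.2156) → (181.0923,59.6769) → (105.5030,59.6769) → (105.5030,131.2156) (closed)

G21
G90
G0 X129.2884 Y115.3199
M3 S479
G1 X123.9481 Y104.0276 F1608
G1 X112.6558 Y109.3679
G1 X117.9961 Y120.6602
G1 X129.2884 Y115.3199
M5
G0 X19.1060 Y142.2374
M3 S839
G1 X120.6158 Y142.2374 F553
G1 X120.6158 Y132.4717
G1 X19.1060 Y132.4717
G1 X19.1060 Y142.2374
M5
G0 X105.5030 Y131.2156
M3 S479
G1 X181.0923 Y131.2156 F1608
G1 X181.0923 Y59.6769
G1 X105.5030 Y59.6769
G1 X105.5030 Y131.2156
M5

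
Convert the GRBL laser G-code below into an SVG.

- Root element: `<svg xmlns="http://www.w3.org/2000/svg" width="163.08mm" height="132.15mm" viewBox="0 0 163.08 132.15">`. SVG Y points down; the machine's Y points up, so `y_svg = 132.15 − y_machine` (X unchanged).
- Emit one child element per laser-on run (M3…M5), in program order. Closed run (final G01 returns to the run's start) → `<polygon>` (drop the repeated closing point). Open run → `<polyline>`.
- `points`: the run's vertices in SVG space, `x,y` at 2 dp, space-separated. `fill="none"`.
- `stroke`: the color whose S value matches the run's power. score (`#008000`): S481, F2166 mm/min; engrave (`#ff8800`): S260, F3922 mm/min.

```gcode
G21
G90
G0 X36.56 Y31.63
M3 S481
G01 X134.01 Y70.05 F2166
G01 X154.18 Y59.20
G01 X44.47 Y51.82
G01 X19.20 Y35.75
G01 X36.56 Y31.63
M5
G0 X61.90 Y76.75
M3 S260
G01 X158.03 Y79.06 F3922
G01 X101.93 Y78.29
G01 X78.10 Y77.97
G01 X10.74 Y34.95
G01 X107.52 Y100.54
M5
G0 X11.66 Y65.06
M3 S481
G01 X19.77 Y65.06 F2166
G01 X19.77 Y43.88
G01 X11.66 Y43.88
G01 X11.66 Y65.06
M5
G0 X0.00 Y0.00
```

<svg xmlns="http://www.w3.org/2000/svg" width="163.08mm" height="132.15mm" viewBox="0 0 163.08 132.15">
  <polygon points="36.56,100.52 134.01,62.10 154.18,72.95 44.47,80.33 19.20,96.40" fill="none" stroke="#008000"/>
  <polyline points="61.90,55.40 158.03,53.09 101.93,53.86 78.10,54.18 10.74,97.20 107.52,31.61" fill="none" stroke="#ff8800"/>
  <polygon points="11.66,67.09 19.77,67.09 19.77,88.27 11.66,88.27" fill="none" stroke="#008000"/>
</svg>

Each laser-on run becomes one SVG element. Flip Y back into SVG space with y_svg = 132.15 − y_machine.

Run 1: power S481 maps to stroke `#008000` (score). The run returns to its start, so emit a `<polygon>` with points (Y-flipped): 36.56,100.52 134.01,62.10 154.18,72.95 44.47,80.33 19.20,96.40.

Run 2: S260 ⇒ engrave layer `#ff8800`. The run is open, so emit a `<polyline>` with points (Y-flipped): 61.90,55.40 158.03,53.09 101.93,53.86 78.10,54.18 10.74,97.20 107.52,31.61.

Run 3: power S481 maps to stroke `#008000` (score). The run returns to its start, so emit a `<polygon>` with points (Y-flipped): 11.66,67.09 19.77,67.09 19.77,88.27 11.66,88.27.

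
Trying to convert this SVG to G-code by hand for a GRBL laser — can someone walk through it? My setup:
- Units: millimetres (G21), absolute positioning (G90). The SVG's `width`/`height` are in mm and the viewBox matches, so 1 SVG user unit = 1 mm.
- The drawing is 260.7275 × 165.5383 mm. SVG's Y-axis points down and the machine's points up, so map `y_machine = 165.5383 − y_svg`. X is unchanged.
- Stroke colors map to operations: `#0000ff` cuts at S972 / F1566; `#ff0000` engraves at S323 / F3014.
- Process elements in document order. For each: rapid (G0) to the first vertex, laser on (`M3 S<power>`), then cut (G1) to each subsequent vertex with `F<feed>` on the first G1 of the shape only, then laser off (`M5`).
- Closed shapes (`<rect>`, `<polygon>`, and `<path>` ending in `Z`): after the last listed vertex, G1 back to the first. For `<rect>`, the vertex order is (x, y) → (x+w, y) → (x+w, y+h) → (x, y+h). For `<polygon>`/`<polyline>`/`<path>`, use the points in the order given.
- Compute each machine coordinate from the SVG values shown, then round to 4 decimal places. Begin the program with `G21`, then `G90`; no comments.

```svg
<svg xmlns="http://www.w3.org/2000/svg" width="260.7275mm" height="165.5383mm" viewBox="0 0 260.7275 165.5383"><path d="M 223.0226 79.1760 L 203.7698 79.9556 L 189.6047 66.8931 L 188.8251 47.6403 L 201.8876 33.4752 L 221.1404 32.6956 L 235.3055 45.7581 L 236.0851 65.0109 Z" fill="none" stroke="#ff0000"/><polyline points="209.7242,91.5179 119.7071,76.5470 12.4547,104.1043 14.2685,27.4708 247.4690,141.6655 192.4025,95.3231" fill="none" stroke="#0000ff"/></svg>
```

G21
G90
G0 X223.0226 Y86.3623
M3 S323
G1 X203.7698 Y85.5827 F3014
G1 X189.6047 Y98.6452
G1 X188.8251 Y117.8980
G1 X201.8876 Y132.0631
G1 X221.1404 Y132.8427
G1 X235.3055 Y119.7802
G1 X236.0851 Y100.5274
G1 X223.0226 Y86.3623
M5
G0 X209.7242 Y74.0204
M3 S972
G1 X119.7071 Y88.9913 F1566
G1 X12.4547 Y61.4340
G1 X14.2685 Y138.0675
G1 X247.4690 Y23.8728
G1 X192.4025 Y70.2152
M5

Since the viewBox matches the mm dimensions, user units are millimetres directly. The only transform is the Y-flip y_m = 165.5383 − y_svg.

Shape 1 is a regular polygon drawn with `<path>`. Its stroke #ff0000 means engrave at S323, F3014. After flipping Y the toolpath is (223.0226,86.3623) → (203.7698,85.5827) → (189.6047,98.6452) → (188.8251,117.8980) → (201.8876,132.0631) → (221.1404,132.8427) → (235.3055,119.7802) → (236.0851,100.5274) → (223.0226,86.3623), returning to the start.

Shape 2 is a open polyline drawn with `<polyline>`. Its stroke #0000ff means cut at S972, F1566. After flipping Y the toolpath is (209.7242,74.0204) → (119.7071,88.9913) → (12.4547,61.4340) → (14.2685,138.0675) → (247.4690,23.8728) → (192.4025,70.2152).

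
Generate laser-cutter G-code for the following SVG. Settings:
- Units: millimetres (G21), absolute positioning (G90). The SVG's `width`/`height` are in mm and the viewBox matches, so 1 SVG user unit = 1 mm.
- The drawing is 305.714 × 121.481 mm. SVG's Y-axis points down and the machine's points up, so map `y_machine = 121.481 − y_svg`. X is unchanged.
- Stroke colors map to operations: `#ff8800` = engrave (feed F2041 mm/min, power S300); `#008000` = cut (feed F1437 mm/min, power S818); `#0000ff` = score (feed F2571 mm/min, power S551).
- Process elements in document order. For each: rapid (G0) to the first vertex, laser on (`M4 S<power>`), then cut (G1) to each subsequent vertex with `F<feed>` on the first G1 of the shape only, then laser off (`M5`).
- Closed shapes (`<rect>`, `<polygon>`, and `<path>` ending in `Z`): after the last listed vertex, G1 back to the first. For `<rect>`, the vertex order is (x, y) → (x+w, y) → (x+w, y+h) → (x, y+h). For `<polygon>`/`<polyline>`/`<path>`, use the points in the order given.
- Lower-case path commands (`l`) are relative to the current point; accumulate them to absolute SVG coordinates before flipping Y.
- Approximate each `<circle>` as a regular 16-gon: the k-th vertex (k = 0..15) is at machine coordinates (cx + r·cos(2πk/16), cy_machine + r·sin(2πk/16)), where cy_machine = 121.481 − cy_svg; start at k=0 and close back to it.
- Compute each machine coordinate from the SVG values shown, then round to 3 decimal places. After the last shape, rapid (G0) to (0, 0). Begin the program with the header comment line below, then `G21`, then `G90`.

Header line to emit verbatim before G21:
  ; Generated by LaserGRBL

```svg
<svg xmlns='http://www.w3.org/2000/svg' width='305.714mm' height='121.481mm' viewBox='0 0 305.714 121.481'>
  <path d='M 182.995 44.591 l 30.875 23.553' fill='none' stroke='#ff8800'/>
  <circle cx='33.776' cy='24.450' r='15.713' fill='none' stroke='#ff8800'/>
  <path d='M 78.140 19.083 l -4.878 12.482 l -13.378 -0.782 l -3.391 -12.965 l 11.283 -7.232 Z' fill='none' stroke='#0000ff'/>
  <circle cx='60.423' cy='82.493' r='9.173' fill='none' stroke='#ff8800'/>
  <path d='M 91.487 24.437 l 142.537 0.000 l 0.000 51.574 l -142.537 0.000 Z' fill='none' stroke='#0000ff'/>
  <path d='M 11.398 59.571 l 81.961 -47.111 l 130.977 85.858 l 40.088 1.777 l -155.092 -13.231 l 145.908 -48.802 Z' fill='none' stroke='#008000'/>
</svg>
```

Since the viewBox matches the mm dimensions, user units are millimetres directly. The only transform is the Y-flip y_m = 121.481 − y_svg.

Shape 1 is a line segment drawn with `<path>`. Its stroke #ff8800 means engrave at S300, F2041. After flipping Y the toolpath is (182.995,76.890) → (213.870,53.337).

Shape 2 is a circle drawn with `<circle>`. Its stroke #ff8800 means engrave at S300, F2041. After flipping Y the toolpath is (49.489,97.031) → (48.293,103.044) → (44.887,108.142) → (39.789,111.548) → (33.776,112.744) → (27.763,111.548) → (22.665,108.142) → (19.259,103.044) → (18.063,97.031) → (19.259,91.018) → (22.665,85.920) → (27.763,82.514) → (33.776,81.318) → (39.789,82.514) → (44.887,85.920) → (48.293,91.018) → (49.489,97.031), returning to the start.

Shape 3 is a regular polygon drawn with `<path>`. Its stroke #0000ff means score at S551, F2571. After flipping Y the toolpath is (78.140,102.398) → (73.262,89.916) → (59.884,90.698) → (56.493,103.663) → (67.776,110.895) → (78.140,102.398), returning to the start.

Shape 4 is a circle drawn with `<circle>`. Its stroke #ff8800 means engrave at S300, F2041. After flipping Y the toolpath is (69.596,38.988) → (68.898,42.498) → (66.909,45.474) → (63.933,47.463) → (60.423,48.161) → (56.913,47.463) → (53.937,45.474) → (51.948,42.498) → (51.250,38.988) → (51.948,35.478) → (53.937,32.502) → (56.913,30.513) → (60.423,29.815) → (63.933,30.513) → (66.909,32.502) → (68.898,35.478) → (69.596,38.988), returning to the start.

Shape 5 is a rectangle drawn with `<path>`. Its stroke #0000ff means score at S551, F2571. After flipping Y the toolpath is (91.487,97.044) → (234.024,97.044) → (234.024,45.470) → (91.487,45.470) → (91.487,97.044), returning to the start.

Shape 6 is a closed polygon drawn with `<path>`. Its stroke #008000 means cut at S818, F1437. After flipping Y the toolpath is (11.398,61.910) → (93.359,109.021) → (224.336,23.163) → (264.424,21.386) → (109.332,34.617) → (255.240,83.419) → (11.398,61.910), returning to the start.

; Generated by LaserGRBL
G21
G90
G0 X182.995 Y76.890
M4 S300
G1 X213.870 Y53.337 F2041
M5
G0 X49.489 Y97.031
M4 S300
G1 X48.293 Y103.044 F2041
G1 X44.887 Y108.142
G1 X39.789 Y111.548
G1 X33.776 Y112.744
G1 X27.763 Y111.548
G1 X22.665 Y108.142
G1 X19.259 Y103.044
G1 X18.063 Y97.031
G1 X19.259 Y91.018
G1 X22.665 Y85.920
G1 X27.763 Y82.514
G1 X33.776 Y81.318
G1 X39.789 Y82.514
G1 X44.887 Y85.920
G1 X48.293 Y91.018
G1 X49.489 Y97.031
M5
G0 X78.140 Y102.398
M4 S551
G1 X73.262 Y89.916 F2571
G1 X59.884 Y90.698
G1 X56.493 Y103.663
G1 X67.776 Y110.895
G1 X78.140 Y102.398
M5
G0 X69.596 Y38.988
M4 S300
G1 X68.898 Y42.498 F2041
G1 X66.909 Y45.474
G1 X63.933 Y47.463
G1 X60.423 Y48.161
G1 X56.913 Y47.463
G1 X53.937 Y45.474
G1 X51.948 Y42.498
G1 X51.250 Y38.988
G1 X51.948 Y35.478
G1 X53.937 Y32.502
G1 X56.913 Y30.513
G1 X60.423 Y29.815
G1 X63.933 Y30.513
G1 X66.909 Y32.502
G1 X68.898 Y35.478
G1 X69.596 Y38.988
M5
G0 X91.487 Y97.044
M4 S551
G1 X234.024 Y97.044 F2571
G1 X234.024 Y45.470
G1 X91.487 Y45.470
G1 X91.487 Y97.044
M5
G0 X11.398 Y61.910
M4 S818
G1 X93.359 Y109.021 F1437
G1 X224.336 Y23.163
G1 X264.424 Y21.386
G1 X109.332 Y34.617
G1 X255.240 Y83.419
G1 X11.398 Y61.910
M5
G0 X0.000 Y0.000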